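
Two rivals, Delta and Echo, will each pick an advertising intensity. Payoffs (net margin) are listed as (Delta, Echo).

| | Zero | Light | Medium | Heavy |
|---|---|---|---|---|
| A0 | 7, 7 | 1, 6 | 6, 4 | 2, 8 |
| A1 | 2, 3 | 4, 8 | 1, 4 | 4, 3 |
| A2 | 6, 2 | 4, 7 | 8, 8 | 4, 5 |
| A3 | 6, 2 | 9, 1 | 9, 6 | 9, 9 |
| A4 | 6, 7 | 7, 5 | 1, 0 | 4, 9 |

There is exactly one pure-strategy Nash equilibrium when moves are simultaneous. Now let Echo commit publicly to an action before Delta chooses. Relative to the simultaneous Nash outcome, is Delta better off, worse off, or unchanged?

unchanged

Solve by backward induction (Echo leads).
- Zero: Delta compares 7, 2, 6, 6, 6 and picks A0; Echo would get 7.
- Light: Delta compares 1, 4, 4, 9, 7 and picks A3; Echo would get 1.
- Medium: Delta compares 6, 1, 8, 9, 1 and picks A3; Echo would get 6.
- Heavy: Delta compares 2, 4, 4, 9, 4 and picks A3; Echo would get 9.
Among 7, 1, 6, 9, the best is 9 at Heavy. Subgame-perfect outcome: (A3, Heavy) with payoffs (9, 9).
Now find the simultaneous Nash equilibrium.
Delta's best replies: Zero→A0; Light→A3; Medium→A3; Heavy→A3.
Echo's best replies: A0→Heavy; A1→Light; A2→Medium; A3→Heavy; A4→Heavy.
Only (A3, Heavy) has each player best-responding; Nash payoffs (9, 9).
Delta earns 9 sequentially versus 9 at the Nash outcome: unchanged.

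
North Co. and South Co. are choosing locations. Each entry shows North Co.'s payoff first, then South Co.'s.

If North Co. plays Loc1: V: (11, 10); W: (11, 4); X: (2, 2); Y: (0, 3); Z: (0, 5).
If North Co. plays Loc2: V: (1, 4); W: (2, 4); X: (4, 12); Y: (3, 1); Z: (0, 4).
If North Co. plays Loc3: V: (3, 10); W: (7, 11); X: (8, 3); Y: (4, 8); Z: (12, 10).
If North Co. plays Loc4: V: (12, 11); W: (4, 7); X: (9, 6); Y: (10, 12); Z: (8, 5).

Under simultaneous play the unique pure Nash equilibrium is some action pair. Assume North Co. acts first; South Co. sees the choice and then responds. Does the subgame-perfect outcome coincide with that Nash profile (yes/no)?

no

Backward induction with North Co. moving first.
- Loc1: South Co. compares 10, 4, 2, 3, 5 and picks V; North Co. would get 11.
- Loc2: South Co. compares 4, 4, 12, 1, 4 and picks X; North Co. would get 4.
- Loc3: South Co. compares 10, 11, 3, 8, 10 and picks W; North Co. would get 7.
- Loc4: South Co. compares 11, 7, 6, 12, 5 and picks Y; North Co. would get 10.
Among 11, 4, 7, 10, the best is 11 at Loc1. Subgame-perfect outcome: (Loc1, V) with payoffs (11, 10).
For the simultaneous game, intersect best replies.
North Co.'s best replies: V→Loc4; W→Loc1; X→Loc4; Y→Loc4; Z→Loc3.
South Co.'s best replies: Loc1→V; Loc2→X; Loc3→W; Loc4→Y.
The unique mutual best reply is (Loc4, Y), giving (10, 12).
Sequential outcome (Loc1, V) differs from the Nash profile (Loc4, Y).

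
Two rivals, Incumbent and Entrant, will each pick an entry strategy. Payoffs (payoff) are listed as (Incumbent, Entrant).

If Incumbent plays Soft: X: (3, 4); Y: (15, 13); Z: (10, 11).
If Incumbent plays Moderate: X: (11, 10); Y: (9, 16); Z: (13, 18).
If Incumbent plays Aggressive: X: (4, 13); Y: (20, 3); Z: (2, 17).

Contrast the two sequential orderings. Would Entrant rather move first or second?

If Incumbent leads: Entrant's best replies are Soft→Y, Moderate→Z, Aggressive→Z; Incumbent's induced payoffs 15, 13, 2; outcome (Soft, Y), payoffs (15, 13).
If Entrant leads: Incumbent's best replies are X→Moderate, Y→Aggressive, Z→Moderate; Entrant's induced payoffs 10, 3, 18; outcome (Moderate, Z), payoffs (13, 18).
Entrant gets 18 moving first and 13 moving second, so Entrant prefers to move first.

first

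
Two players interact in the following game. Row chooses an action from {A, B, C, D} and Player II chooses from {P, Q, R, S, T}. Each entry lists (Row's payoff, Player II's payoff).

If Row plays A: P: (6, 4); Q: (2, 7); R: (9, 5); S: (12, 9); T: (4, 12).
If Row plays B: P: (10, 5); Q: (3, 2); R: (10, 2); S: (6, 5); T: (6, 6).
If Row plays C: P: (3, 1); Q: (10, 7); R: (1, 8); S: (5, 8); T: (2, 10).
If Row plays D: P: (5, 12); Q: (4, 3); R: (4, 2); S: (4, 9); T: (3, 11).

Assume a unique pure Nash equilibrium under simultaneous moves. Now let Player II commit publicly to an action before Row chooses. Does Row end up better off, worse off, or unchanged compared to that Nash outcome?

better off

Solve by backward induction (Player II leads).
- P: BR = B, leader payoff 5.
- Q: BR = C, leader payoff 7.
- R: BR = B, leader payoff 2.
- S: BR = A, leader payoff 9.
- T: BR = B, leader payoff 6.
Among 5, 7, 2, 9, 6, the best is 9 at S. Subgame-perfect outcome: (A, S) with payoffs (12, 9).
Now find the simultaneous Nash equilibrium.
Row's best replies: P→B; Q→C; R→B; S→A; T→B.
Player II's best replies: A→T; B→T; C→T; D→P.
Only (B, T) has each player best-responding; Nash payoffs (6, 6).
Row earns 12 sequentially versus 6 at the Nash outcome: better off.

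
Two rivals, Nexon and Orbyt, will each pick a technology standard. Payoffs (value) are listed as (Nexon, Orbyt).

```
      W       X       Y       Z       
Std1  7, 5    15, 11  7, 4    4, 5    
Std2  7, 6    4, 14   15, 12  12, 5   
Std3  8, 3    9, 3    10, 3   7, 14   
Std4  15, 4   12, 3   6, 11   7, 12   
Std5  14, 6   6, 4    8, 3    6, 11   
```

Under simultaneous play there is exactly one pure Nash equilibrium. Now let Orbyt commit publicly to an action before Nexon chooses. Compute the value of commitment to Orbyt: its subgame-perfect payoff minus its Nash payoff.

Backward induction with Orbyt moving first.
- W → Nexon plays Std4 (best of 7, 7, 8, 15, 14); Orbyt gets 4.
- X → Nexon plays Std1 (best of 15, 4, 9, 12, 6); Orbyt gets 11.
- Y → Nexon plays Std2 (best of 7, 15, 10, 6, 8); Orbyt gets 12.
- Z → Nexon plays Std2 (best of 4, 12, 7, 7, 6); Orbyt gets 5.
Orbyt's induced payoffs are 4, 11, 12, 5, so Orbyt commits to Y. Subgame-perfect outcome: (Std2, Y) with payoffs (15, 12).
For the simultaneous game, intersect best replies.
Nexon's best replies: W→Std4; X→Std1; Y→Std2; Z→Std2.
Orbyt's best replies: Std1→X; Std2→X; Std3→Z; Std4→Z; Std5→Z.
Only (Std1, X) has each player best-responding; Nash payoffs (15, 11).
Orbyt's commitment gain: 12 − 11 = 1.

1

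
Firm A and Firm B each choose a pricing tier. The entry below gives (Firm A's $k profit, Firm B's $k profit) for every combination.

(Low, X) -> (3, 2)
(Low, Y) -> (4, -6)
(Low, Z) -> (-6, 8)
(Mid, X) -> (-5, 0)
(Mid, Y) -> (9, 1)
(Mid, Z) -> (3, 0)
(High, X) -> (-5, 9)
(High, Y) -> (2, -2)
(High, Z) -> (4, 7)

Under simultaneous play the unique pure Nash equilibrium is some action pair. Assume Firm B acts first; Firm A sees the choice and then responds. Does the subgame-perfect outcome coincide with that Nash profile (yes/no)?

Work backward from Firm A's decision.
- X → Firm A plays Low (best of 3, -5, -5); Firm B gets 2.
- Y → Firm A plays Mid (best of 4, 9, 2); Firm B gets 1.
- Z → Firm A plays High (best of -6, 3, 4); Firm B gets 7.
Among 2, 1, 7, the best is 7 at Z. Subgame-perfect outcome: (High, Z) with payoffs (4, 7).
For the simultaneous game, intersect best replies.
Firm A's best replies: X→Low; Y→Mid; Z→High.
Firm B's best replies: Low→Z; Mid→Y; High→X.
Only (Mid, Y) has each player best-responding; Nash payoffs (9, 1).
Sequential outcome (High, Z) differs from the Nash profile (Mid, Y).

no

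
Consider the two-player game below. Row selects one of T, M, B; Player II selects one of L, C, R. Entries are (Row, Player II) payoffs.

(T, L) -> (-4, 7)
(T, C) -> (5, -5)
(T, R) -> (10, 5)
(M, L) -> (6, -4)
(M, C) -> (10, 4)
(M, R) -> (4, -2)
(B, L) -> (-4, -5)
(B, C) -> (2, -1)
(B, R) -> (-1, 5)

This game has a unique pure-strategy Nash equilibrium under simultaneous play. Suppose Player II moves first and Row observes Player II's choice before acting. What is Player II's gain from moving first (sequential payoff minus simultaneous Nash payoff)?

1

Solve by backward induction (Player II leads).
- L → Row plays M (best of -4, 6, -4); Player II gets -4.
- C → Row plays M (best of 5, 10, 2); Player II gets 4.
- R → Row plays T (best of 10, 4, -1); Player II gets 5.
Among -4, 4, 5, the best is 5 at R. Subgame-perfect outcome: (T, R) with payoffs (10, 5).
Under simultaneous play:
Row's best replies: L→M; C→M; R→T.
Player II's best replies: T→L; M→C; B→R.
The unique mutual best reply is (M, C), giving (10, 4).
Player II's commitment gain: 5 − 4 = 1.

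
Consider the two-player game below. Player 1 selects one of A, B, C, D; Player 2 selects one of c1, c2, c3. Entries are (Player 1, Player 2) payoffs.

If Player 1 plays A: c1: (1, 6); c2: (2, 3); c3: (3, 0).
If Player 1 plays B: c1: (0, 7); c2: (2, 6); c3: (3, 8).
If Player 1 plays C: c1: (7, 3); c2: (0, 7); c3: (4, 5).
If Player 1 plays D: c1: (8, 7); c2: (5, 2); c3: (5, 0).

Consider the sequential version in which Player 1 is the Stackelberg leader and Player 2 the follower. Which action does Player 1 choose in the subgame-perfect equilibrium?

D

Work backward from Player 2's decision.
- A → Player 2 plays c1 (best of 6, 3, 0); Player 1 gets 1.
- B → Player 2 plays c3 (best of 7, 6, 8); Player 1 gets 3.
- C → Player 2 plays c2 (best of 3, 7, 5); Player 1 gets 0.
- D → Player 2 plays c1 (best of 7, 2, 0); Player 1 gets 8.
Maximizing over 1, 3, 0, 8, Player 1 chooses D. Subgame-perfect outcome: (D, c1) with payoffs (8, 7).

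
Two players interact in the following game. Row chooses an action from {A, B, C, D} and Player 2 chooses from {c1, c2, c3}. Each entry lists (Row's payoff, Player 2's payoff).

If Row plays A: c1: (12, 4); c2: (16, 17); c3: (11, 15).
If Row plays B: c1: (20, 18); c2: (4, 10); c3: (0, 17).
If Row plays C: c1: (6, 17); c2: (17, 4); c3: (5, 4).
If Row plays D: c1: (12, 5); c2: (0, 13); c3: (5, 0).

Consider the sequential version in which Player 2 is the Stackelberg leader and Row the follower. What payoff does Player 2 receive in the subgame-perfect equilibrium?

18

Solve by backward induction (Player 2 leads).
- c1: Row compares 12, 20, 6, 12 and picks B; Player 2 would get 18.
- c2: Row compares 16, 4, 17, 0 and picks C; Player 2 would get 4.
- c3: Row compares 11, 0, 5, 5 and picks A; Player 2 would get 15.
Among 18, 4, 15, the best is 18 at c1. Subgame-perfect outcome: (B, c1) with payoffs (20, 18).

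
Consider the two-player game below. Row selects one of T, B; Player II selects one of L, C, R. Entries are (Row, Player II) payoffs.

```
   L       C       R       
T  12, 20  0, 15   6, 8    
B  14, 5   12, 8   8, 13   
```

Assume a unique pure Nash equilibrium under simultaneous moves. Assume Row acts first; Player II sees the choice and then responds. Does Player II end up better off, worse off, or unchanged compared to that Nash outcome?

better off

Player II best-responds to each possible Row move:
- T → Player II plays L (best of 20, 15, 8); Row gets 12.
- B → Player II plays R (best of 5, 8, 13); Row gets 8.
Maximizing over 12, 8, Row chooses T. Subgame-perfect outcome: (T, L) with payoffs (12, 20).
For the simultaneous game, intersect best replies.
Row's best replies: L→B; C→B; R→B.
Player II's best replies: T→L; B→R.
The unique mutual best reply is (B, R), giving (8, 13).
Player II earns 20 sequentially versus 13 at the Nash outcome: better off.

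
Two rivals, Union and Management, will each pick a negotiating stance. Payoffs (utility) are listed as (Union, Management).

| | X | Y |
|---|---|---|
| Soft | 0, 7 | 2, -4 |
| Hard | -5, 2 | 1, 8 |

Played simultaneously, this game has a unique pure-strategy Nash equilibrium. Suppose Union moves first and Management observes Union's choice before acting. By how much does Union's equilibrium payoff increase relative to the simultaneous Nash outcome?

1

Management best-responds to each possible Union move:
- Soft → Management plays X (best of 7, -4); Union gets 0.
- Hard → Management plays Y (best of 2, 8); Union gets 1.
Union's induced payoffs are 0, 1, so Union commits to Hard. Subgame-perfect outcome: (Hard, Y) with payoffs (1, 8).
Now find the simultaneous Nash equilibrium.
Union's best replies: X→Soft; Y→Soft.
Management's best replies: Soft→X; Hard→Y.
The unique mutual best reply is (Soft, X), giving (0, 7).
Union's commitment gain: 1 − 0 = 1.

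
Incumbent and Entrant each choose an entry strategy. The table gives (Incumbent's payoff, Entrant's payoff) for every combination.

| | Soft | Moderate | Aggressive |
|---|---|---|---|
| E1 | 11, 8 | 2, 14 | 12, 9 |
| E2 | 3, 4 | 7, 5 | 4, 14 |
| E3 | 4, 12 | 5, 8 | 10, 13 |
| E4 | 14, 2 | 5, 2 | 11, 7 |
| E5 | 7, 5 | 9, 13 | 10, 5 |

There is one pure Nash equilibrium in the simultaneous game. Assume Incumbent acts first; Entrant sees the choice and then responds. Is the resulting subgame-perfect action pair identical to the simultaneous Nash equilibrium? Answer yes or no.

no

Work backward from Entrant's decision.
- E1 → Entrant plays Moderate (best of 8, 14, 9); Incumbent gets 2.
- E2 → Entrant plays Aggressive (best of 4, 5, 14); Incumbent gets 4.
- E3 → Entrant plays Aggressive (best of 12, 8, 13); Incumbent gets 10.
- E4 → Entrant plays Aggressive (best of 2, 2, 7); Incumbent gets 11.
- E5 → Entrant plays Moderate (best of 5, 13, 5); Incumbent gets 9.
Incumbent's induced payoffs are 2, 4, 10, 11, 9, so Incumbent commits to E4. Subgame-perfect outcome: (E4, Aggressive) with payoffs (11, 7).
For the simultaneous game, intersect best replies.
Incumbent's best replies: Soft→E4; Moderate→E5; Aggressive→E1.
Entrant's best replies: E1→Moderate; E2→Aggressive; E3→Aggressive; E4→Aggressive; E5→Moderate.
The unique mutual best reply is (E5, Moderate), giving (9, 13).
Sequential outcome (E4, Aggressive) differs from the Nash profile (E5, Moderate).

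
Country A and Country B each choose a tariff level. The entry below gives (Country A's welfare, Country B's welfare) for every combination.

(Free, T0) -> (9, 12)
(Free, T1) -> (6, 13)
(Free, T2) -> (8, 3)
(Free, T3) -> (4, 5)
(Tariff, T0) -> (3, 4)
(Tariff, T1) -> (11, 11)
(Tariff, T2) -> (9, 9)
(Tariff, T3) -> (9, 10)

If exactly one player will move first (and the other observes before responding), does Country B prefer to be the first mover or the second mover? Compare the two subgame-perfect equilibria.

If Country A leads: Country B's best replies are Free→T1, Tariff→T1; Country A's induced payoffs 6, 11; outcome (Tariff, T1), payoffs (11, 11).
If Country B leads: Country A's best replies are T0→Free, T1→Tariff, T2→Tariff, T3→Tariff; Country B's induced payoffs 12, 11, 9, 10; outcome (Free, T0), payoffs (9, 12).
Country B gets 12 moving first and 11 moving second, so Country B prefers to move first.

first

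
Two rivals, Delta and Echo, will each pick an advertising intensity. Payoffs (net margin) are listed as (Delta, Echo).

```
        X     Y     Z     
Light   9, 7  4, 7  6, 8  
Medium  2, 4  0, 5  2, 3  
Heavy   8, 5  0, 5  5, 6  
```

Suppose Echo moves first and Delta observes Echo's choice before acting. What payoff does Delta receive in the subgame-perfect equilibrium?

Solve by backward induction (Echo leads).
- X: BR = Light, leader payoff 7.
- Y: BR = Light, leader payoff 7.
- Z: BR = Light, leader payoff 8.
Echo's induced payoffs are 7, 7, 8, so Echo commits to Z. Subgame-perfect outcome: (Light, Z) with payoffs (6, 8).

6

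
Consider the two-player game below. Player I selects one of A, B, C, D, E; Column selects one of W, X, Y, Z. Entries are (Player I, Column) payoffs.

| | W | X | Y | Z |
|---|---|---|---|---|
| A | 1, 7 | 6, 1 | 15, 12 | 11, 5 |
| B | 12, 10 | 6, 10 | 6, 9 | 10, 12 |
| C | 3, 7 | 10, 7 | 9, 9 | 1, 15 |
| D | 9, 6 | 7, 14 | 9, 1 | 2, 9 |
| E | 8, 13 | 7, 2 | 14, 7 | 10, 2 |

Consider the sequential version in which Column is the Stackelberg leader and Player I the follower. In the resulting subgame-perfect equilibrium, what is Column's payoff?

12

Player I best-responds to each possible Column move:
- W: Player I compares 1, 12, 3, 9, 8 and picks B; Column would get 10.
- X: Player I compares 6, 6, 10, 7, 7 and picks C; Column would get 7.
- Y: Player I compares 15, 6, 9, 9, 14 and picks A; Column would get 12.
- Z: Player I compares 11, 10, 1, 2, 10 and picks A; Column would get 5.
Column's induced payoffs are 10, 7, 12, 5, so Column commits to Y. Subgame-perfect outcome: (A, Y) with payoffs (15, 12).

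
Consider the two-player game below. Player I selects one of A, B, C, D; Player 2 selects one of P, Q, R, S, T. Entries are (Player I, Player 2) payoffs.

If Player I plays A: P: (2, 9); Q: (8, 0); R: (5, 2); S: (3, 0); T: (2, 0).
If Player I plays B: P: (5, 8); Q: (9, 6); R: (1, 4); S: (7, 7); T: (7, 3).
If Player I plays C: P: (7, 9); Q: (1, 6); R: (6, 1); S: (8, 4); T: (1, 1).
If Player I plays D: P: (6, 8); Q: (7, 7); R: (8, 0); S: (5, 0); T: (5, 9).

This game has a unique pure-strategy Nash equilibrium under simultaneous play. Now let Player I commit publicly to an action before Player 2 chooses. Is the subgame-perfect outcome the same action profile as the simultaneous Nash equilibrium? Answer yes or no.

Solve by backward induction (Player I leads).
- A → Player 2 plays P (best of 9, 0, 2, 0, 0); Player I gets 2.
- B → Player 2 plays P (best of 8, 6, 4, 7, 3); Player I gets 5.
- C → Player 2 plays P (best of 9, 6, 1, 4, 1); Player I gets 7.
- D → Player 2 plays T (best of 8, 7, 0, 0, 9); Player I gets 5.
Player I's induced payoffs are 2, 5, 7, 5, so Player I commits to C. Subgame-perfect outcome: (C, P) with payoffs (7, 9).
Under simultaneous play:
Player I's best replies: P→C; Q→B; R→D; S→C; T→B.
Player 2's best replies: A→P; B→P; C→P; D→T.
Only (C, P) has each player best-responding; Nash payoffs (7, 9).
Sequential outcome (C, P) coincides with the Nash profile (C, P).

yes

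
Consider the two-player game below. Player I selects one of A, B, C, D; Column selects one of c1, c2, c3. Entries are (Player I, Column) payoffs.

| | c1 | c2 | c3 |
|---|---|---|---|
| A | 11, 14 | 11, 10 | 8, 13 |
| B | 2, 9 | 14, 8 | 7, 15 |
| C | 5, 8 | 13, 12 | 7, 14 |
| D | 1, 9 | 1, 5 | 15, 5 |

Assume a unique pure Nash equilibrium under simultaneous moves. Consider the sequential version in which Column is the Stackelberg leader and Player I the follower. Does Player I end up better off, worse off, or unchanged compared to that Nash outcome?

Player I best-responds to each possible Column move:
- c1: BR = A, leader payoff 14.
- c2: BR = B, leader payoff 8.
- c3: BR = D, leader payoff 5.
Maximizing over 14, 8, 5, Column chooses c1. Subgame-perfect outcome: (A, c1) with payoffs (11, 14).
Now find the simultaneous Nash equilibrium.
Player I's best replies: c1→A; c2→B; c3→D.
Column's best replies: A→c1; B→c3; C→c3; D→c1.
Only (A, c1) has each player best-responding; Nash payoffs (11, 14).
Player I earns 11 sequentially versus 11 at the Nash outcome: unchanged.

unchanged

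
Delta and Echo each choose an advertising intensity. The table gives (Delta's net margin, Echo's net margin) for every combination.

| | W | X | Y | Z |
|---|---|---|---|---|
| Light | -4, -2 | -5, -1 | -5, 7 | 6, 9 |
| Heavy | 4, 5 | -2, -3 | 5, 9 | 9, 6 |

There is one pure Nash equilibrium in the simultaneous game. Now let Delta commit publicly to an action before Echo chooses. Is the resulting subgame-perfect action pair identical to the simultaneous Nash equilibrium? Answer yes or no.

Work backward from Echo's decision.
- Light: Echo compares -2, -1, 7, 9 and picks Z; Delta would get 6.
- Heavy: Echo compares 5, -3, 9, 6 and picks Y; Delta would get 5.
Delta's induced payoffs are 6, 5, so Delta commits to Light. Subgame-perfect outcome: (Light, Z) with payoffs (6, 9).
Now find the simultaneous Nash equilibrium.
Delta's best replies: W→Heavy; X→Heavy; Y→Heavy; Z→Heavy.
Echo's best replies: Light→Z; Heavy→Y.
The unique mutual best reply is (Heavy, Y), giving (5, 9).
Sequential outcome (Light, Z) differs from the Nash profile (Heavy, Y).

no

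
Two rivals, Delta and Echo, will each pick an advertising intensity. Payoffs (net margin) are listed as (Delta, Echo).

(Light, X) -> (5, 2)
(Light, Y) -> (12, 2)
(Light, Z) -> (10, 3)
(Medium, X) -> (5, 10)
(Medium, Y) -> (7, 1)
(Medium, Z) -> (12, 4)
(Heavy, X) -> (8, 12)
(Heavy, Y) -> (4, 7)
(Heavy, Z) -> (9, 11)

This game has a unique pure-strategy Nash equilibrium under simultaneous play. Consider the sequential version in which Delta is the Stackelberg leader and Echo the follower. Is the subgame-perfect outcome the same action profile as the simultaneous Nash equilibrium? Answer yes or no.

Backward induction with Delta moving first.
- Light: Echo compares 2, 2, 3 and picks Z; Delta would get 10.
- Medium: Echo compares 10, 1, 4 and picks X; Delta would get 5.
- Heavy: Echo compares 12, 7, 11 and picks X; Delta would get 8.
Maximizing over 10, 5, 8, Delta chooses Light. Subgame-perfect outcome: (Light, Z) with payoffs (10, 3).
Now find the simultaneous Nash equilibrium.
Delta's best replies: X→Heavy; Y→Light; Z→Medium.
Echo's best replies: Light→Z; Medium→X; Heavy→X.
Only (Heavy, X) has each player best-responding; Nash payoffs (8, 12).
Sequential outcome (Light, Z) differs from the Nash profile (Heavy, X).

no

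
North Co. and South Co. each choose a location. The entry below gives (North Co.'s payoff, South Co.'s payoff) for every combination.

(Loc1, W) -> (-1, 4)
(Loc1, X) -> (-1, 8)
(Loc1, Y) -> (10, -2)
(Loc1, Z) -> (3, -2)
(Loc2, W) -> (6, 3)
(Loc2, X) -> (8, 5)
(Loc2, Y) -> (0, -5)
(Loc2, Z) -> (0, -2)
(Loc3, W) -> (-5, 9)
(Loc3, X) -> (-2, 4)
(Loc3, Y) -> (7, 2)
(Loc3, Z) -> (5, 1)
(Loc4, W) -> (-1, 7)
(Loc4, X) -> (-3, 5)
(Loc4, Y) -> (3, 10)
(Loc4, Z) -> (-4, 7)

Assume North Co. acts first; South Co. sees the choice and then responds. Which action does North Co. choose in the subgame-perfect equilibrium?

Work backward from South Co.'s decision.
- Loc1: South Co. compares 4, 8, -2, -2 and picks X; North Co. would get -1.
- Loc2: South Co. compares 3, 5, -5, -2 and picks X; North Co. would get 8.
- Loc3: South Co. compares 9, 4, 2, 1 and picks W; North Co. would get -5.
- Loc4: South Co. compares 7, 5, 10, 7 and picks Y; North Co. would get 3.
Among -1, 8, -5, 3, the best is 8 at Loc2. Subgame-perfect outcome: (Loc2, X) with payoffs (8, 5).

Loc2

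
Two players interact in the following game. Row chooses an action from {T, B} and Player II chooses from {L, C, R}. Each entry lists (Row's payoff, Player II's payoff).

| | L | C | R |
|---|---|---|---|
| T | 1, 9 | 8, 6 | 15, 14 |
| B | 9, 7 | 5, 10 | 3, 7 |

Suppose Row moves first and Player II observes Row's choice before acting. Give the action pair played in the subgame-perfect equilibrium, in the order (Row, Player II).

Backward induction with Row moving first.
- T: BR = R, leader payoff 15.
- B: BR = C, leader payoff 5.
Row's induced payoffs are 15, 5, so Row commits to T. Subgame-perfect outcome: (T, R) with payoffs (15, 14).

(T, R)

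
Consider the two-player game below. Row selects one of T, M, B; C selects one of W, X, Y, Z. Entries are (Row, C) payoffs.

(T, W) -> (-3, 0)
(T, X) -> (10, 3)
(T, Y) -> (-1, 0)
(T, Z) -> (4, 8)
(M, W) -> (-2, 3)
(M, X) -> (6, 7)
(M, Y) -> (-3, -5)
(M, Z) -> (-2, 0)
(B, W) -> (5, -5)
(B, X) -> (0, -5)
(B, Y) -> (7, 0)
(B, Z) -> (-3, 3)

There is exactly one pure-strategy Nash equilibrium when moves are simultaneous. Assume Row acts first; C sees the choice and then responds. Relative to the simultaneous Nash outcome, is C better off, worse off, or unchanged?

worse off

Backward induction with Row moving first.
- T: BR = Z, leader payoff 4.
- M: BR = X, leader payoff 6.
- B: BR = Z, leader payoff -3.
Row's induced payoffs are 4, 6, -3, so Row commits to M. Subgame-perfect outcome: (M, X) with payoffs (6, 7).
Under simultaneous play:
Row's best replies: W→B; X→T; Y→B; Z→T.
C's best replies: T→Z; M→X; B→Z.
The unique mutual best reply is (T, Z), giving (4, 8).
C earns 7 sequentially versus 8 at the Nash outcome: worse off.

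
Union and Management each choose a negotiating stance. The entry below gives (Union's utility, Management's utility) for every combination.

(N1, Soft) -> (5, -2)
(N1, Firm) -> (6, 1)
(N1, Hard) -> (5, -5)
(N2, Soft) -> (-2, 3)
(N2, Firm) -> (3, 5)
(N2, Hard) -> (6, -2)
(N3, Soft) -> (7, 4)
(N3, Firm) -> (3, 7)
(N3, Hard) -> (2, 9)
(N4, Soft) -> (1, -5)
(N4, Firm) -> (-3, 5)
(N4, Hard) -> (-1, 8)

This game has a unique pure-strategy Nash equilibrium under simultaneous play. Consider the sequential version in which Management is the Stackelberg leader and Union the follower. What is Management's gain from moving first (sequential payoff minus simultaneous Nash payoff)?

3

Solve by backward induction (Management leads).
- Soft: Union compares 5, -2, 7, 1 and picks N3; Management would get 4.
- Firm: Union compares 6, 3, 3, -3 and picks N1; Management would get 1.
- Hard: Union compares 5, 6, 2, -1 and picks N2; Management would get -2.
Among 4, 1, -2, the best is 4 at Soft. Subgame-perfect outcome: (N3, Soft) with payoffs (7, 4).
Under simultaneous play:
Union's best replies: Soft→N3; Firm→N1; Hard→N2.
Management's best replies: N1→Firm; N2→Firm; N3→Hard; N4→Hard.
The unique mutual best reply is (N1, Firm), giving (6, 1).
Management's commitment gain: 4 − 1 = 3.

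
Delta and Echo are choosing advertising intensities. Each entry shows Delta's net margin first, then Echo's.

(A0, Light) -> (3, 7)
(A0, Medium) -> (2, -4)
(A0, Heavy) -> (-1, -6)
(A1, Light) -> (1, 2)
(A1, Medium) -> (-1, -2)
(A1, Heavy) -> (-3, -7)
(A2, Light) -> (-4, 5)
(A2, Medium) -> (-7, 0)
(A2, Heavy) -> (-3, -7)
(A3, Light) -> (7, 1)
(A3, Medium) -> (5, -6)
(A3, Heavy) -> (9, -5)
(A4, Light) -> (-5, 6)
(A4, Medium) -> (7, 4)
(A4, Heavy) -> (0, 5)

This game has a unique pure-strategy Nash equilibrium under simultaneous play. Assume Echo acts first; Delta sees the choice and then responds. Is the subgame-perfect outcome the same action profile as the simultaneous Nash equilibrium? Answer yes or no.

Delta best-responds to each possible Echo move:
- Light: Delta compares 3, 1, -4, 7, -5 and picks A3; Echo would get 1.
- Medium: Delta compares 2, -1, -7, 5, 7 and picks A4; Echo would get 4.
- Heavy: Delta compares -1, -3, -3, 9, 0 and picks A3; Echo would get -5.
Maximizing over 1, 4, -5, Echo chooses Medium. Subgame-perfect outcome: (A4, Medium) with payoffs (7, 4).
For the simultaneous game, intersect best replies.
Delta's best replies: Light→A3; Medium→A4; Heavy→A3.
Echo's best replies: A0→Light; A1→Light; A2→Light; A3→Light; A4→Light.
The unique mutual best reply is (A3, Light), giving (7, 1).
Sequential outcome (A4, Medium) differs from the Nash profile (A3, Light).

no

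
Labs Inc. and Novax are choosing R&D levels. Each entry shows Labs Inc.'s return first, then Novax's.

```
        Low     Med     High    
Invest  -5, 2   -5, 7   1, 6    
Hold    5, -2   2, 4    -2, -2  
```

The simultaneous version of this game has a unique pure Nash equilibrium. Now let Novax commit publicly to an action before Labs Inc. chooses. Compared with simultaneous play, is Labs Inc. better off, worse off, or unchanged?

Work backward from Labs Inc.'s decision.
- Low: Labs Inc. compares -5, 5 and picks Hold; Novax would get -2.
- Med: Labs Inc. compares -5, 2 and picks Hold; Novax would get 4.
- High: Labs Inc. compares 1, -2 and picks Invest; Novax would get 6.
Novax's induced payoffs are -2, 4, 6, so Novax commits to High. Subgame-perfect outcome: (Invest, High) with payoffs (1, 6).
For the simultaneous game, intersect best replies.
Labs Inc.'s best replies: Low→Hold; Med→Hold; High→Invest.
Novax's best replies: Invest→Med; Hold→Med.
Only (Hold, Med) has each player best-responding; Nash payoffs (2, 4).
Labs Inc. earns 1 sequentially versus 2 at the Nash outcome: worse off.

worse off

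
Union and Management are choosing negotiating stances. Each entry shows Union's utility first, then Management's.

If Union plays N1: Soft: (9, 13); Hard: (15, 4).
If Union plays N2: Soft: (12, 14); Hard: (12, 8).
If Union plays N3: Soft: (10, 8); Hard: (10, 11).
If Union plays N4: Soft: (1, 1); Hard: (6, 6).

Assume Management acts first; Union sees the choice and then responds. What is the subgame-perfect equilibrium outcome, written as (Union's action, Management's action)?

Solve by backward induction (Management leads).
- Soft: Union compares 9, 12, 10, 1 and picks N2; Management would get 14.
- Hard: Union compares 15, 12, 10, 6 and picks N1; Management would get 4.
Among 14, 4, the best is 14 at Soft. Subgame-perfect outcome: (N2, Soft) with payoffs (12, 14).

(N2, Soft)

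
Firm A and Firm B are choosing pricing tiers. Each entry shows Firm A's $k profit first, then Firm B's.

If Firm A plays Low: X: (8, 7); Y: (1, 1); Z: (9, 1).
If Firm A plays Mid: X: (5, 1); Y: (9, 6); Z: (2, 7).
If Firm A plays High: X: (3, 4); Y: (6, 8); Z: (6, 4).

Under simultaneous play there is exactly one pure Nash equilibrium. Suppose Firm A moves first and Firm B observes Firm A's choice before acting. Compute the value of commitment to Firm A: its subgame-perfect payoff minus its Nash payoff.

Work backward from Firm B's decision.
- Low: BR = X, leader payoff 8.
- Mid: BR = Z, leader payoff 2.
- High: BR = Y, leader payoff 6.
Maximizing over 8, 2, 6, Firm A chooses Low. Subgame-perfect outcome: (Low, X) with payoffs (8, 7).
Now find the simultaneous Nash equilibrium.
Firm A's best replies: X→Low; Y→Mid; Z→Low.
Firm B's best replies: Low→X; Mid→Z; High→Y.
Only (Low, X) has each player best-responding; Nash payoffs (8, 7).
Firm A's commitment gain: 8 − 8 = 0.

0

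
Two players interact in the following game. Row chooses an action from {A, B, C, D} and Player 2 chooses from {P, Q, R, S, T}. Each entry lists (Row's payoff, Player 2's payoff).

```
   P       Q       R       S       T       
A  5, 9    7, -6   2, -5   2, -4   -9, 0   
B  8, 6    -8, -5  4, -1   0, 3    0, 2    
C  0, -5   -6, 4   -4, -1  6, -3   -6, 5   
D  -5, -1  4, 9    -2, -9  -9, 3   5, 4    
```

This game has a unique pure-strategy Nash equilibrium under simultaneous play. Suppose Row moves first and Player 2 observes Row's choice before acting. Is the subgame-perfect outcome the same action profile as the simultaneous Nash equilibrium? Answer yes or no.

yes

Solve by backward induction (Row leads).
- A → Player 2 plays P (best of 9, -6, -5, -4, 0); Row gets 5.
- B → Player 2 plays P (best of 6, -5, -1, 3, 2); Row gets 8.
- C → Player 2 plays T (best of -5, 4, -1, -3, 5); Row gets -6.
- D → Player 2 plays Q (best of -1, 9, -9, 3, 4); Row gets 4.
Row's induced payoffs are 5, 8, -6, 4, so Row commits to B. Subgame-perfect outcome: (B, P) with payoffs (8, 6).
Now find the simultaneous Nash equilibrium.
Row's best replies: P→B; Q→A; R→B; S→C; T→D.
Player 2's best replies: A→P; B→P; C→T; D→Q.
The unique mutual best reply is (B, P), giving (8, 6).
Sequential outcome (B, P) coincides with the Nash profile (B, P).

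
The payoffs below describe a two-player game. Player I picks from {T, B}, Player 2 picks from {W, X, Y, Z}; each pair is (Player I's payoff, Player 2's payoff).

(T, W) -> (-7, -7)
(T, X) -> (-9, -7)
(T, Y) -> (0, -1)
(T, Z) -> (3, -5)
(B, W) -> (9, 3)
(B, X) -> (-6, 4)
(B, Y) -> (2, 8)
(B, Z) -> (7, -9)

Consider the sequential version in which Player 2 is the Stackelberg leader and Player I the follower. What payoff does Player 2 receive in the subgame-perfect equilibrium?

Work backward from Player I's decision.
- W → Player I plays B (best of -7, 9); Player 2 gets 3.
- X → Player I plays B (best of -9, -6); Player 2 gets 4.
- Y → Player I plays B (best of 0, 2); Player 2 gets 8.
- Z → Player I plays B (best of 3, 7); Player 2 gets -9.
Player 2's induced payoffs are 3, 4, 8, -9, so Player 2 commits to Y. Subgame-perfect outcome: (B, Y) with payoffs (2, 8).

8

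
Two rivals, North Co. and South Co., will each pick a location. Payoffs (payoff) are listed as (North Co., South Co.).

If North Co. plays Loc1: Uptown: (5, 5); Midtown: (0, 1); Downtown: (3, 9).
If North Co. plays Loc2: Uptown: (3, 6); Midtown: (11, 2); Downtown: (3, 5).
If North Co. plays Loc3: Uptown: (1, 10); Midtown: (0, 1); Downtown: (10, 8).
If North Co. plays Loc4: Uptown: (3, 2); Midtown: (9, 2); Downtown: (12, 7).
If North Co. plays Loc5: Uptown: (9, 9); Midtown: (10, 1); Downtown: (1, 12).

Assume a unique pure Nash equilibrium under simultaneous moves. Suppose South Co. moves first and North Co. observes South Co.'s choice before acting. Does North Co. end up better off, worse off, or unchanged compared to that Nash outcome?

worse off

Solve by backward induction (South Co. leads).
- Uptown: BR = Loc5, leader payoff 9.
- Midtown: BR = Loc2, leader payoff 2.
- Downtown: BR = Loc4, leader payoff 7.
Maximizing over 9, 2, 7, South Co. chooses Uptown. Subgame-perfect outcome: (Loc5, Uptown) with payoffs (9, 9).
Now find the simultaneous Nash equilibrium.
North Co.'s best replies: Uptown→Loc5; Midtown→Loc2; Downtown→Loc4.
South Co.'s best replies: Loc1→Downtown; Loc2→Uptown; Loc3→Uptown; Loc4→Downtown; Loc5→Downtown.
Only (Loc4, Downtown) has each player best-responding; Nash payoffs (12, 7).
North Co. earns 9 sequentially versus 12 at the Nash outcome: worse off.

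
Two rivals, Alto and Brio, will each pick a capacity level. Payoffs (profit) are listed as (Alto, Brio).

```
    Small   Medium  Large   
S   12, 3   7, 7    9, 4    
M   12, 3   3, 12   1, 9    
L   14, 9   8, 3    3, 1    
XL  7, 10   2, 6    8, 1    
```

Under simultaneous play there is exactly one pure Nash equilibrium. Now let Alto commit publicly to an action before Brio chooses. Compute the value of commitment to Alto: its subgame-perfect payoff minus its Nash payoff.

Solve by backward induction (Alto leads).
- S → Brio plays Medium (best of 3, 7, 4); Alto gets 7.
- M → Brio plays Medium (best of 3, 12, 9); Alto gets 3.
- L → Brio plays Small (best of 9, 3, 1); Alto gets 14.
- XL → Brio plays Small (best of 10, 6, 1); Alto gets 7.
Maximizing over 7, 3, 14, 7, Alto chooses L. Subgame-perfect outcome: (L, Small) with payoffs (14, 9).
For the simultaneous game, intersect best replies.
Alto's best replies: Small→L; Medium→L; Large→S.
Brio's best replies: S→Medium; M→Medium; L→Small; XL→Small.
Only (L, Small) has each player best-responding; Nash payoffs (14, 9).
Alto's commitment gain: 14 − 14 = 0.

0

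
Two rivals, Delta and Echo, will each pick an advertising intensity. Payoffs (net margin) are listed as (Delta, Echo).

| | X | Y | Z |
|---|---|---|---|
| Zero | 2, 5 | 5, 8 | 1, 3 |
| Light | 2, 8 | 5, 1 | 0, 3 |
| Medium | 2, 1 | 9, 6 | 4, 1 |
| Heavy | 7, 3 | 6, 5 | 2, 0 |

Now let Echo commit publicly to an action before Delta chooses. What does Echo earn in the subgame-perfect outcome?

Backward induction with Echo moving first.
- X: Delta compares 2, 2, 2, 7 and picks Heavy; Echo would get 3.
- Y: Delta compares 5, 5, 9, 6 and picks Medium; Echo would get 6.
- Z: Delta compares 1, 0, 4, 2 and picks Medium; Echo would get 1.
Among 3, 6, 1, the best is 6 at Y. Subgame-perfect outcome: (Medium, Y) with payoffs (9, 6).

6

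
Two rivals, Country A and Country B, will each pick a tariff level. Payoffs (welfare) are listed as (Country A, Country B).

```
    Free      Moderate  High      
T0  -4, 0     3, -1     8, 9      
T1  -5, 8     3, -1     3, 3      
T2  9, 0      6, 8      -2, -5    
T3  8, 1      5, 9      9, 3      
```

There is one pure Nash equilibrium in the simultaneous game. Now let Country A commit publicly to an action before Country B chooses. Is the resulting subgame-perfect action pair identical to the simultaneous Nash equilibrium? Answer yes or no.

Country B best-responds to each possible Country A move:
- T0: BR = High, leader payoff 8.
- T1: BR = Free, leader payoff -5.
- T2: BR = Moderate, leader payoff 6.
- T3: BR = Moderate, leader payoff 5.
Among 8, -5, 6, 5, the best is 8 at T0. Subgame-perfect outcome: (T0, High) with payoffs (8, 9).
Under simultaneous play:
Country A's best replies: Free→T2; Moderate→T2; High→T3.
Country B's best replies: T0→High; T1→Free; T2→Moderate; T3→Moderate.
Only (T2, Moderate) has each player best-responding; Nash payoffs (6, 8).
Sequential outcome (T0, High) differs from the Nash profile (T2, Moderate).

no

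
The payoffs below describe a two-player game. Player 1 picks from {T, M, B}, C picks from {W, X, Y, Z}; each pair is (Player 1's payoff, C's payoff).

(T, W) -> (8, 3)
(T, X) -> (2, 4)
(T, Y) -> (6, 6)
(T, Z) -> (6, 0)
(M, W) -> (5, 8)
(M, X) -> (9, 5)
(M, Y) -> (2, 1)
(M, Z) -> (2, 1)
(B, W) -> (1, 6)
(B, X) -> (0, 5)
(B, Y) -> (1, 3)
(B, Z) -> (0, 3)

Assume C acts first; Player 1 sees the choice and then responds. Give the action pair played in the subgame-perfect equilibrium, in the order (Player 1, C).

(T, Y)

Work backward from Player 1's decision.
- W: BR = T, leader payoff 3.
- X: BR = M, leader payoff 5.
- Y: BR = T, leader payoff 6.
- Z: BR = T, leader payoff 0.
Among 3, 5, 6, 0, the best is 6 at Y. Subgame-perfect outcome: (T, Y) with payoffs (6, 6).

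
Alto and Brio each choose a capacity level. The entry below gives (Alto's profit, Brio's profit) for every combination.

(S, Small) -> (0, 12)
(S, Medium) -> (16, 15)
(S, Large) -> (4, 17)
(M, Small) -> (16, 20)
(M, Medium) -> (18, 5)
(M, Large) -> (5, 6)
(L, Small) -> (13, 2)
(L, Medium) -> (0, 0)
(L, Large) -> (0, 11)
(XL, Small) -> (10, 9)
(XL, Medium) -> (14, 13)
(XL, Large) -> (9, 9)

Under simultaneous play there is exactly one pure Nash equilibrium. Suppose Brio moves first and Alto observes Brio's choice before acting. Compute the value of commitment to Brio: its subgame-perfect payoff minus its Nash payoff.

0

Solve by backward induction (Brio leads).
- Small: Alto compares 0, 16, 13, 10 and picks M; Brio would get 20.
- Medium: Alto compares 16, 18, 0, 14 and picks M; Brio would get 5.
- Large: Alto compares 4, 5, 0, 9 and picks XL; Brio would get 9.
Brio's induced payoffs are 20, 5, 9, so Brio commits to Small. Subgame-perfect outcome: (M, Small) with payoffs (16, 20).
For the simultaneous game, intersect best replies.
Alto's best replies: Small→M; Medium→M; Large→XL.
Brio's best replies: S→Large; M→Small; L→Large; XL→Medium.
The unique mutual best reply is (M, Small), giving (16, 20).
Brio's commitment gain: 20 − 20 = 0.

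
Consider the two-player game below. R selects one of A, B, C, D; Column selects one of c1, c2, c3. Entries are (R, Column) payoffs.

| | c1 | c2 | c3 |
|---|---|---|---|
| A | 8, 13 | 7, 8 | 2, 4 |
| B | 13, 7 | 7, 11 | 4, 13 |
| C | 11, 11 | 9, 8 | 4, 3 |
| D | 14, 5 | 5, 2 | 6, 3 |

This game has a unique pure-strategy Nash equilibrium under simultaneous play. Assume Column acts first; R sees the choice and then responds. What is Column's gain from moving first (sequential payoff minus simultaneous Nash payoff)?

Work backward from R's decision.
- c1 → R plays D (best of 8, 13, 11, 14); Column gets 5.
- c2 → R plays C (best of 7, 7, 9, 5); Column gets 8.
- c3 → R plays D (best of 2, 4, 4, 6); Column gets 3.
Among 5, 8, 3, the best is 8 at c2. Subgame-perfect outcome: (C, c2) with payoffs (9, 8).
For the simultaneous game, intersect best replies.
R's best replies: c1→D; c2→C; c3→D.
Column's best replies: A→c1; B→c3; C→c1; D→c1.
Only (D, c1) has each player best-responding; Nash payoffs (14, 5).
Column's commitment gain: 8 − 5 = 3.

3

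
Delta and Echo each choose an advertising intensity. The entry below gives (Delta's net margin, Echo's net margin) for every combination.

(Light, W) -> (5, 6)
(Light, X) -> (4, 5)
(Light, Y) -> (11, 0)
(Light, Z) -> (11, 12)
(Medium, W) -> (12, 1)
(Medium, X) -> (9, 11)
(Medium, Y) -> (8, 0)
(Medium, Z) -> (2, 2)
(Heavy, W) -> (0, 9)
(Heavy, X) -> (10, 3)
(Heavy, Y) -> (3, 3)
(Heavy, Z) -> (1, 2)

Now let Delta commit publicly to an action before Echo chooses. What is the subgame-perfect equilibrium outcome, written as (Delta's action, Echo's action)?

Echo best-responds to each possible Delta move:
- Light: Echo compares 6, 5, 0, 12 and picks Z; Delta would get 11.
- Medium: Echo compares 1, 11, 0, 2 and picks X; Delta would get 9.
- Heavy: Echo compares 9, 3, 3, 2 and picks W; Delta would get 0.
Delta's induced payoffs are 11, 9, 0, so Delta commits to Light. Subgame-perfect outcome: (Light, Z) with payoffs (11, 12).

(Light, Z)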